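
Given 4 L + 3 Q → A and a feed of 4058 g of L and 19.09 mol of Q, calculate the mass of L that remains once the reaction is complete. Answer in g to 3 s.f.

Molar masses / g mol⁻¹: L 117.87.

1060 g

n(L) = 4058 / 117.87 = 34.43 mol
n(Q) = 19.09 mol
n/ν for L = 34.43/4 = 8.608
n/ν for Q = 19.09/3 = 6.363
Smallest n/ν is Q → limiting reagent.
L consumed = (4/3) × 19.09 = 25.45 mol
L remaining = 34.43 − 25.45 = 8.980 mol
mass = 8.980 × 117.87 = 1058 g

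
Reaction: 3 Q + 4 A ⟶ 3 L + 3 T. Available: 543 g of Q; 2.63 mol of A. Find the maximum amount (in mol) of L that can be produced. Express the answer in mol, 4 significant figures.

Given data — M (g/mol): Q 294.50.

n(Q) = 543.0 / 294.50 = 1.844 mol
n(A) = 2.630 mol
n/ν → Q: 0.6147, A: 0.6575; Q is limiting.
n(L) = (3/3) × 1.844 = 1.844 mol

1.844 mol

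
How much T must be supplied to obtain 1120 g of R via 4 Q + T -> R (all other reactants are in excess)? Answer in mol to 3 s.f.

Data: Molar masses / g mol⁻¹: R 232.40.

4.82 mol

n(R) = 1120 / 232.40 = 4.819 mol
n(T) = (1/1) × 4.819 = 4.819 mol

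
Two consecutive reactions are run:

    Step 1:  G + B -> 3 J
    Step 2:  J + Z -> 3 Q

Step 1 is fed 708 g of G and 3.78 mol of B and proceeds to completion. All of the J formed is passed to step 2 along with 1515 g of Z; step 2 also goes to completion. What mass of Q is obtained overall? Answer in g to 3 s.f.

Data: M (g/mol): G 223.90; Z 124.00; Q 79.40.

2260 g

Step 1:
n(G) = 708.0 / 223.90 = 3.162 mol
n(B) = 3.780 mol
n/ν → G: 3.162, B: 3.780; G is limiting.
n(J) produced = (3/1) × 3.162 = 9.486 mol
Step 2:
n(J) available = 9.486 mol
n(Z) = 1515 / 124.00 = 12.22 mol
n/ν → J: 9.486, Z: 12.22; J is limiting.
n(Q) = (3/1) × 9.486 = 28.46 mol
mass = 28.46 × 79.40 = 2260 g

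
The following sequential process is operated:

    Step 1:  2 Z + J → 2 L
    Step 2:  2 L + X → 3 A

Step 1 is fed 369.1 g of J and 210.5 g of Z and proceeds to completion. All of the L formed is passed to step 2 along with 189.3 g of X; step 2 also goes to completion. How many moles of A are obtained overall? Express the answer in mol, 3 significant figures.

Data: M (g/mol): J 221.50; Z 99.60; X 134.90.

3.17 mol

Step 1:
n(J) = 369.1 / 221.50 = 1.666 mol
n(Z) = 210.5 / 99.60 = 2.113 mol
n/ν for J = 1.666/1 = 1.666
n/ν for Z = 2.113/2 = 1.057
Smallest n/ν is Z → limiting reagent.
n(L) produced = (2/2) × 2.113 = 2.113 mol
Step 2:
n(L) available = 2.113 mol
n(X) = 189.3 / 134.90 = 1.403 mol
n/ν for L = 2.113/2 = 1.057
n/ν for X = 1.403/1 = 1.403
Smallest n/ν is L → limiting reagent.
n(A) = (3/2) × 2.113 = 3.170 mol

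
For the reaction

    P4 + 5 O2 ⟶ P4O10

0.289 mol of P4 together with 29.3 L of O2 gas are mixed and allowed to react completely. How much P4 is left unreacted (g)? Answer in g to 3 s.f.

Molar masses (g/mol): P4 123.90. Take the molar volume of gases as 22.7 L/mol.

n(P4) = 0.2890 mol
n(O2) = 29.30 / 22.7 = 1.291 mol
n/ν for P4 = 0.2890/1 = 0.2890
n/ν for O2 = 1.291/5 = 0.2582
Smallest n/ν is O2 → limiting reagent.
P4 consumed = (1/5) × 1.291 = 0.2582 mol
P4 remaining = 0.2890 − 0.2582 = 0.03080 mol
mass = 0.03080 × 123.90 = 3.816 g

3.82 g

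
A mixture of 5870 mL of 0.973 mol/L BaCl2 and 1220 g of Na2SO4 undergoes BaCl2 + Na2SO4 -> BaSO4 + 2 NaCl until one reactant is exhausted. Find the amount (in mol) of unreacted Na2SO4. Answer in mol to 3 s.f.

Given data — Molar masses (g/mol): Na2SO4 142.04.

2.88 mol

n(BaCl2) = 0.973 × 5870/1000 = 5.712 mol
n(Na2SO4) = 1220 / 142.04 = 8.589 mol
n/ν for BaCl2 = 5.712/1 = 5.712
n/ν for Na2SO4 = 8.589/1 = 8.589
Smallest n/ν is BaCl2 → limiting reagent.
Na2SO4 consumed = (1/1) × 5.712 = 5.712 mol
Na2SO4 remaining = 8.589 − 5.712 = 2.877 mol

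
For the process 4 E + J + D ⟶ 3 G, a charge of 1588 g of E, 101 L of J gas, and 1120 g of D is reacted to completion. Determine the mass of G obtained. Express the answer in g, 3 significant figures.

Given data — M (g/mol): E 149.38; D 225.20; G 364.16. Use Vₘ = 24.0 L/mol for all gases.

n(E) = 1588 / 149.38 = 10.63 mol
n(J) = 101.0 / 24.0 = 4.208 mol
n(D) = 1120 / 225.20 = 4.973 mol
n/ν for E = 10.63/4 = 2.658
n/ν for J = 4.208/1 = 4.208
n/ν for D = 4.973/1 = 4.973
Smallest n/ν is E → limiting reagent.
n(G) = (3/4) × 10.63 = 7.973 mol
mass = 7.973 × 364.16 = 2903 g

2900 g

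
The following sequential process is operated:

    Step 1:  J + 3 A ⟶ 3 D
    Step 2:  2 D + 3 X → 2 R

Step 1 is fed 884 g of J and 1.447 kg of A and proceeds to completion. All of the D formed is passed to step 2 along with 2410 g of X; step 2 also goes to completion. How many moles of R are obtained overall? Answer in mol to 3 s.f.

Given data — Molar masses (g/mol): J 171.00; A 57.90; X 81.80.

Step 1:
n(J) = 884.0 / 171.00 = 5.170 mol
n(A) = 1.447×1000 / 57.90 = 24.99 mol
n/ν → J: 5.170, A: 8.330; J is limiting.
n(D) produced = (3/1) × 5.170 = 15.51 mol
Step 2:
n(D) available = 15.51 mol
n(X) = 2410 / 81.80 = 29.46 mol
n/ν → D: 7.755, X: 9.820; D is limiting.
n(R) = (2/2) × 15.51 = 15.51 mol

15.5 mol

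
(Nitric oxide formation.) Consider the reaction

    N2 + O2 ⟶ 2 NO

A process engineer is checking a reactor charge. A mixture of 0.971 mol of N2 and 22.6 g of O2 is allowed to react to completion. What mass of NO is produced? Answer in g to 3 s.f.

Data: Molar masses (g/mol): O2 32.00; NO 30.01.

n(N2) = 0.9710 mol
n(O2) = 22.60 / 32.00 = 0.7063 mol
n/ν for N2 = 0.9710/1 = 0.9710
n/ν for O2 = 0.7063/1 = 0.7063
Smallest n/ν is O2 → limiting reagent.
n(NO) = (2/1) × 0.7063 = 1.413 mol
mass = 1.413 × 30.01 = 42.40 g

42.4 g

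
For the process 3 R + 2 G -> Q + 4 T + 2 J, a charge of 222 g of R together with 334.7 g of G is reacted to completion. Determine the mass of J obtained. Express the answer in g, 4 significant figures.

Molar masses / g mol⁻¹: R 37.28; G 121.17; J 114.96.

317.5 g

n(R) = 222.0 / 37.28 = 5.955 mol
n(G) = 334.7 / 121.17 = 2.762 mol
n/ν for R = 5.955/3 = 1.985
n/ν for G = 2.762/2 = 1.381
Smallest n/ν is G → limiting reagent.
n(J) = (2/2) × 2.762 = 2.762 mol
mass = 2.762 × 114.96 = 317.5 g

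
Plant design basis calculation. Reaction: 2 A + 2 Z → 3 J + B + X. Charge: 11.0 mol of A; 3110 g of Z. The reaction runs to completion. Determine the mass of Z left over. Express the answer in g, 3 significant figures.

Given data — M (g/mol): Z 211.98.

778 g

n(A) = 11.00 mol
n(Z) = 3110 / 211.98 = 14.67 mol
n/ν for A = 11.00/2 = 5.500
n/ν for Z = 14.67/2 = 7.335
Smallest n/ν is A → limiting reagent.
Z consumed = (2/2) × 11.00 = 11.00 mol
Z remaining = 14.67 − 11.00 = 3.670 mol
mass = 3.670 × 211.98 = 778.0 g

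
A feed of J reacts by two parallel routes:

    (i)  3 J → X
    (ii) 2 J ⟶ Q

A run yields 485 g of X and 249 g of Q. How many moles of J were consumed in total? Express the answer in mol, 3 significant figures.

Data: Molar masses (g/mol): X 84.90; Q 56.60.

25.9 mol

n(X) = 485 / 84.90 = 5.713 mol
n(Q) = 249 / 56.60 = 4.399 mol
n(J) via (i) = (3/1)×5.713 = 17.14 mol
n(J) via (ii) = (2/1)×4.399 = 8.798 mol
total n(J) = 17.14 + 8.798 = 25.94 mol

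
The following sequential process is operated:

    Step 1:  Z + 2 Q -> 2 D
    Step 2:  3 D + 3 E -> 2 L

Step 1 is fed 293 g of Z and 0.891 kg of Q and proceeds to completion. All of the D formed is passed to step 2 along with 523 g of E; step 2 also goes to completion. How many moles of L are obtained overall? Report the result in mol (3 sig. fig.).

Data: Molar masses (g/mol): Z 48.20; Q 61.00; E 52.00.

6.71 mol

Step 1:
n(Z) = 293.0 / 48.20 = 6.079 mol
n(Q) = 0.8910×1000 / 61.00 = 14.61 mol
n/ν for Z = 6.079/1 = 6.079
n/ν for Q = 14.61/2 = 7.305
Smallest n/ν is Z → limiting reagent.
n(D) produced = (2/1) × 6.079 = 12.16 mol
Step 2:
n(D) available = 12.16 mol
n(E) = 523.0 / 52.00 = 10.06 mol
n/ν for D = 12.16/3 = 4.053
n/ν for E = 10.06/3 = 3.353
Smallest n/ν is E → limiting reagent.
n(L) = (2/3) × 10.06 = 6.707 mol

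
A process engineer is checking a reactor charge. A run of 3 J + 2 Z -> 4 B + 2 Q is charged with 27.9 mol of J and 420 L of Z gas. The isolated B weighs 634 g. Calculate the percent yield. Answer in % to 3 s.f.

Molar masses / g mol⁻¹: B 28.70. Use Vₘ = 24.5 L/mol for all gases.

n(J) = 27.90 mol
n(Z) = 420.0 / 24.5 = 17.14 mol
n/ν → J: 9.300, Z: 8.570; Z is limiting.
theoretical n(B) = (4/2) × 17.14 = 34.28 mol → 983.8 g
% yield = 634 / 983.8 × 100 = 64.44 %

64.4 %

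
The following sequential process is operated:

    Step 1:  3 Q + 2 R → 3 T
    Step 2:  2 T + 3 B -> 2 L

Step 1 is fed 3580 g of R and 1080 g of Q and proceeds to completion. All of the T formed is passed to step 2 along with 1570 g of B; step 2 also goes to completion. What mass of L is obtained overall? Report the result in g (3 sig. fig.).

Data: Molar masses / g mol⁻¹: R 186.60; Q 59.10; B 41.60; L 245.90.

Step 1:
n(R) = 3580 / 186.60 = 19.19 mol
n(Q) = 1080 / 59.10 = 18.27 mol
n/ν for R = 19.19/2 = 9.595
n/ν for Q = 18.27/3 = 6.090
Smallest n/ν is Q → limiting reagent.
n(T) produced = (3/3) × 18.27 = 18.27 mol
Step 2:
n(T) available = 18.27 mol
n(B) = 1570 / 41.60 = 37.74 mol
n/ν for T = 18.27/2 = 9.135
n/ν for B = 37.74/3 = 12.58
Smallest n/ν is T → limiting reagent.
n(L) = (2/2) × 18.27 = 18.27 mol
mass = 18.27 × 245.90 = 4493 g

4490 g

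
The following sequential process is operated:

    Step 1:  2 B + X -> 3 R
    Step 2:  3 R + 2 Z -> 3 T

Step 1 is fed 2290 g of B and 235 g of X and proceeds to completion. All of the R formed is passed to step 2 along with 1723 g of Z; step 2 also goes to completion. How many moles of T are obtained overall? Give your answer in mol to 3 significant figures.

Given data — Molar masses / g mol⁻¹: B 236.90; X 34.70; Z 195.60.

Step 1:
n(B) = 2290 / 236.90 = 9.667 mol
n(X) = 235.0 / 34.70 = 6.772 mol
n/ν for B = 9.667/2 = 4.834
n/ν for X = 6.772/1 = 6.772
Smallest n/ν is B → limiting reagent.
n(R) produced = (3/2) × 9.667 = 14.50 mol
Step 2:
n(R) available = 14.50 mol
n(Z) = 1723 / 195.60 = 8.809 mol
n/ν for R = 14.50/3 = 4.833
n/ν for Z = 8.809/2 = 4.405
Smallest n/ν is Z → limiting reagent.
n(T) = (3/2) × 8.809 = 13.21 mol

13.2 mol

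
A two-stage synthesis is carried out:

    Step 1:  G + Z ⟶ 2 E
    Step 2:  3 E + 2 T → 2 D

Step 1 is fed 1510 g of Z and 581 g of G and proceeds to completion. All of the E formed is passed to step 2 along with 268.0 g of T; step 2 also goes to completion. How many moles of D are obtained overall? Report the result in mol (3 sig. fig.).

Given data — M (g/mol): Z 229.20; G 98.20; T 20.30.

7.89 mol

Step 1:
n(Z) = 1510 / 229.20 = 6.588 mol
n(G) = 581.0 / 98.20 = 5.916 mol
n/ν for Z = 6.588/1 = 6.588
n/ν for G = 5.916/1 = 5.916
Smallest n/ν is G → limiting reagent.
n(E) produced = (2/1) × 5.916 = 11.83 mol
Step 2:
n(E) available = 11.83 mol
n(T) = 268.0 / 20.30 = 13.20 mol
n/ν for E = 11.83/3 = 3.943
n/ν for T = 13.20/2 = 6.600
Smallest n/ν is E → limiting reagent.
n(D) = (2/3) × 11.83 = 7.887 mol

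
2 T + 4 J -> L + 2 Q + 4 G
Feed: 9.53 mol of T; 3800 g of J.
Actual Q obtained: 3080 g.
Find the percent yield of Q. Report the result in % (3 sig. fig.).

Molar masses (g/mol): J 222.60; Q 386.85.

93.3 %

n(T) = 9.530 mol
n(J) = 3800 / 222.60 = 17.07 mol
n/ν for T = 9.530/2 = 4.765
n/ν for J = 17.07/4 = 4.268
Smallest n/ν is J → limiting reagent.
theoretical n(Q) = (2/4) × 17.07 = 8.535 mol → 3302 g
% yield = 3080 / 3302 × 100 = 93.28 %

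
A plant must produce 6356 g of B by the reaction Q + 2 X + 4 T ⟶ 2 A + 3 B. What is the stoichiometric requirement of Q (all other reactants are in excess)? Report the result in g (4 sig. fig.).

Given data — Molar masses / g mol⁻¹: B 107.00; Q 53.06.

1051 g

n(B) = 6356 / 107.00 = 59.40 mol
n(Q) = (1/3) × 59.40 = 19.80 mol
mass = 19.80 × 53.06 = 1051 g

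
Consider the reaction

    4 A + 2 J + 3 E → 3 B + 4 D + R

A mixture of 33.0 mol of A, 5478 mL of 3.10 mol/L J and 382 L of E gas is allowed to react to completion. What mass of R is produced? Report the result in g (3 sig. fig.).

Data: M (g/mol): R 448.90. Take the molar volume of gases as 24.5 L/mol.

n(A) = 33.00 mol
n(J) = 3.10 × 5478/1000 = 16.98 mol
n(E) = 382.0 / 24.5 = 15.59 mol
n/ν for A = 33.00/4 = 8.250
n/ν for J = 16.98/2 = 8.490
n/ν for E = 15.59/3 = 5.197
Smallest n/ν is E → limiting reagent.
n(R) = (1/3) × 15.59 = 5.197 mol
mass = 5.197 × 448.90 = 2333 g

2330 g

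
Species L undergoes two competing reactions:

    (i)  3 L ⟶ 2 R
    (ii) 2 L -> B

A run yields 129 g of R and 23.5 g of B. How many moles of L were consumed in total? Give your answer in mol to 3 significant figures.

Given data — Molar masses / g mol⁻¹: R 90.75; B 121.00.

n(R) = 129 / 90.75 = 1.421 mol
n(B) = 23.5 / 121.00 = 0.1942 mol
n(L) via (i) = (3/2)×1.421 = 2.132 mol
n(L) via (ii) = (2/1)×0.1942 = 0.3884 mol
total n(L) = 2.132 + 0.3884 = 2.520 mol

2.52 mol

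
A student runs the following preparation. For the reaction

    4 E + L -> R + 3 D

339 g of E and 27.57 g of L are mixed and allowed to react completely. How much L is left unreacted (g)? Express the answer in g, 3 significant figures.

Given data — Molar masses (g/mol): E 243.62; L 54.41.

8.64 g

n(E) = 339.0 / 243.62 = 1.392 mol
n(L) = 27.57 / 54.41 = 0.5067 mol
n/ν for E = 1.392/4 = 0.3480
n/ν for L = 0.5067/1 = 0.5067
Smallest n/ν is E → limiting reagent.
L consumed = (1/4) × 1.392 = 0.3480 mol
L remaining = 0.5067 − 0.3480 = 0.1587 mol
mass = 0.1587 × 54.41 = 8.635 g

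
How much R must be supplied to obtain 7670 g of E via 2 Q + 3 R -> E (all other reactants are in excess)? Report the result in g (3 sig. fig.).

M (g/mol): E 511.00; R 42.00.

n(E) = 7670 / 511.00 = 15.01 mol
n(R) = (3/1) × 15.01 = 45.03 mol
mass = 45.03 × 42.00 = 1891 g

1890 g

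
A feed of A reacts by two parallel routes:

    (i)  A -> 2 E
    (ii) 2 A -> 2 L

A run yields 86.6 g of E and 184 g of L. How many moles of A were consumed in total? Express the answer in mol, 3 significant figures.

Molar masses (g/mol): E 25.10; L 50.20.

5.39 mol

n(E) = 86.6 / 25.10 = 3.450 mol
n(L) = 184 / 50.20 = 3.665 mol
n(A) via (i) = (1/2)×3.450 = 1.725 mol
n(A) via (ii) = (2/2)×3.665 = 3.665 mol
total n(A) = 1.725 + 3.665 = 5.390 mol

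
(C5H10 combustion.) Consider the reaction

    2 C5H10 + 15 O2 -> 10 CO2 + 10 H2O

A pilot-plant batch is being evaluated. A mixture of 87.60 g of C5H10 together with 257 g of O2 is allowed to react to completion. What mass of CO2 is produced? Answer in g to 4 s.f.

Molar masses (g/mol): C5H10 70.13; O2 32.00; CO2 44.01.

n(C5H10) = 87.60 / 70.13 = 1.249 mol
n(O2) = 257.0 / 32.00 = 8.031 mol
n/ν → C5H10: 0.6245, O2: 0.5354; O2 is limiting.
n(CO2) = (10/15) × 8.031 = 5.354 mol
mass = 5.354 × 44.01 = 235.6 g

235.6 g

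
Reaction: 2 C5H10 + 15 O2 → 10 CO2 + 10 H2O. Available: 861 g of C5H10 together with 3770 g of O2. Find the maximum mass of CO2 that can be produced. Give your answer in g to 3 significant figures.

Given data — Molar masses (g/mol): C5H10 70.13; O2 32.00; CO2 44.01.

2700 g

n(C5H10) = 861.0 / 70.13 = 12.28 mol
n(O2) = 3770 / 32.00 = 117.8 mol
n/ν for C5H10 = 12.28/2 = 6.140
n/ν for O2 = 117.8/15 = 7.853
Smallest n/ν is C5H10 → limiting reagent.
n(CO2) = (10/2) × 12.28 = 61.40 mol
mass = 61.40 × 44.01 = 2702 g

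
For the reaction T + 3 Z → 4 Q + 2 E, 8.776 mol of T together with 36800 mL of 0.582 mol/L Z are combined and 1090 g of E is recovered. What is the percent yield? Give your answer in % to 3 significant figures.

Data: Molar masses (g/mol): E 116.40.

65.6 %

n(T) = 8.776 mol
n(Z) = 0.582 × 36800/1000 = 21.42 mol
n/ν for T = 8.776/1 = 8.776
n/ν for Z = 21.42/3 = 7.140
Smallest n/ν is Z → limiting reagent.
theoretical n(E) = (2/3) × 21.42 = 14.28 mol → 1662 g
% yield = 1090 / 1662 × 100 = 65.58 %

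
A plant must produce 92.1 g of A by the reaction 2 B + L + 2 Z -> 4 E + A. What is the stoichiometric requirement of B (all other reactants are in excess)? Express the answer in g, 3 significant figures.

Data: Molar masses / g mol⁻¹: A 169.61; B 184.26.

200 g

n(A) = 92.1 / 169.61 = 0.5430 mol
n(B) = (2/1) × 0.5430 = 1.086 mol
mass = 1.086 × 184.26 = 200.1 g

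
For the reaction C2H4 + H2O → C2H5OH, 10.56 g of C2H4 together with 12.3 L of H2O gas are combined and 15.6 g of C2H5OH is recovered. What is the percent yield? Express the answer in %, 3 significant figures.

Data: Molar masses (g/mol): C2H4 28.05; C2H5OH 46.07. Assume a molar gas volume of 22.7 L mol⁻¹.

89.9 %

n(C2H4) = 10.56 / 28.05 = 0.3765 mol
n(H2O) = 12.30 / 22.7 = 0.5419 mol
n/ν → C2H4: 0.3765, H2O: 0.5419; C2H4 is limiting.
theoretical n(C2H5OH) = (1/1) × 0.3765 = 0.3765 mol → 17.35 g
% yield = 15.6 / 17.35 × 100 = 89.91 %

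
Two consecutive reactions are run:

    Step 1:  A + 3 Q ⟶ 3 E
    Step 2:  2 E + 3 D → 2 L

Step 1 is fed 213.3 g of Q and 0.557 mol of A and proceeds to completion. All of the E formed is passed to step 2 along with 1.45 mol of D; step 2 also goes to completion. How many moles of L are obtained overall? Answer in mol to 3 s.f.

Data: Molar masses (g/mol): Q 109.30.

0.967 mol

Step 1:
n(Q) = 213.3 / 109.30 = 1.952 mol
n(A) = 0.5570 mol
n/ν for Q = 1.952/3 = 0.6507
n/ν for A = 0.5570/1 = 0.5570
Smallest n/ν is A → limiting reagent.
n(E) produced = (3/1) × 0.5570 = 1.671 mol
Step 2:
n(E) available = 1.671 mol
n(D) = 1.450 mol
n/ν for E = 1.671/2 = 0.8355
n/ν for D = 1.450/3 = 0.4833
Smallest n/ν is D → limiting reagent.
n(L) = (2/3) × 1.450 = 0.9667 mol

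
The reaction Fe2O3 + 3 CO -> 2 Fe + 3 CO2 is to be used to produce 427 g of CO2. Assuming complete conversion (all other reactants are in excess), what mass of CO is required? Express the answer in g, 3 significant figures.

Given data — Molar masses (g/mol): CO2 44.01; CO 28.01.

272 g

n(CO2) = 427 / 44.01 = 9.702 mol
n(CO) = (3/3) × 9.702 = 9.702 mol
mass = 9.702 × 28.01 = 271.8 g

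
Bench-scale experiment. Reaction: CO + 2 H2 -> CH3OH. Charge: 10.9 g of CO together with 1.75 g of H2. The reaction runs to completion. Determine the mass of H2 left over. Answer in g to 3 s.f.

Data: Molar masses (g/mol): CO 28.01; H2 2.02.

n(CO) = 10.90 / 28.01 = 0.3891 mol
n(H2) = 1.750 / 2.02 = 0.8663 mol
n/ν for CO = 0.3891/1 = 0.3891
n/ν for H2 = 0.8663/2 = 0.4332
Smallest n/ν is CO → limiting reagent.
H2 consumed = (2/1) × 0.3891 = 0.7782 mol
H2 remaining = 0.8663 − 0.7782 = 0.08810 mol
mass = 0.08810 × 2.02 = 0.1780 g

0.178 g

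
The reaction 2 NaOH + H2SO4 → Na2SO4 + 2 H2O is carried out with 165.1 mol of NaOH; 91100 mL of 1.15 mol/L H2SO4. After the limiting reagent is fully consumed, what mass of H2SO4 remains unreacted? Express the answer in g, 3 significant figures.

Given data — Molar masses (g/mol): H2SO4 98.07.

n(NaOH) = 165.1 mol
n(H2SO4) = 1.15 × 91100/1000 = 104.8 mol
n/ν → NaOH: 82.55, H2SO4: 104.8; NaOH is limiting.
H2SO4 consumed = (1/2) × 165.1 = 82.55 mol
H2SO4 remaining = 104.8 − 82.55 = 22.25 mol
mass = 22.25 × 98.07 = 2182 g

2180 g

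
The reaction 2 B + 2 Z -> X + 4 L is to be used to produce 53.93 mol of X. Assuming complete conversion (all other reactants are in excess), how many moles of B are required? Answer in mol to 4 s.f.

107.9 mol

n(X) = 53.93 mol
n(B) = (2/1) × 53.93 = 107.9 mol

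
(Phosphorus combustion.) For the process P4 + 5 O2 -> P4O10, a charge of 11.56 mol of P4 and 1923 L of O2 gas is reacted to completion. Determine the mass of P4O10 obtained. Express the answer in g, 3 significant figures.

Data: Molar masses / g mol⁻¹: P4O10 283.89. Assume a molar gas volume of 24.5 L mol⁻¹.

3280 g

n(P4) = 11.56 mol
n(O2) = 1923 / 24.5 = 78.49 mol
n/ν for P4 = 11.56/1 = 11.56
n/ν for O2 = 78.49/5 = 15.70
Smallest n/ν is P4 → limiting reagent.
n(P4O10) = (1/1) × 11.56 = 11.56 mol
mass = 11.56 × 283.89 = 3282 g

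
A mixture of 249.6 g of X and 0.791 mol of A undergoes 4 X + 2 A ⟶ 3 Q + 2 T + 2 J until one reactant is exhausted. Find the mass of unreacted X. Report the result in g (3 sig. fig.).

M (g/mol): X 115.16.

67.4 g

n(X) = 249.6 / 115.16 = 2.167 mol
n(A) = 0.7910 mol
n/ν for X = 2.167/4 = 0.5418
n/ν for A = 0.7910/2 = 0.3955
Smallest n/ν is A → limiting reagent.
X consumed = (4/2) × 0.7910 = 1.582 mol
X remaining = 2.167 − 1.582 = 0.5850 mol
mass = 0.5850 × 115.16 = 67.37 g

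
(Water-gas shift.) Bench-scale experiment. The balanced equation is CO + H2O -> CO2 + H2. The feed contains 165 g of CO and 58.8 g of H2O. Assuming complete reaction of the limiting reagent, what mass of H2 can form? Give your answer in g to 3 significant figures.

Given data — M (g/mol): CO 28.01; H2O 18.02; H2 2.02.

6.59 g

n(CO) = 165.0 / 28.01 = 5.891 mol
n(H2O) = 58.80 / 18.02 = 3.263 mol
n/ν for CO = 5.891/1 = 5.891
n/ν for H2O = 3.263/1 = 3.263
Smallest n/ν is H2O → limiting reagent.
n(H2) = (1/1) × 3.263 = 3.263 mol
mass = 3.263 × 2.02 = 6.591 g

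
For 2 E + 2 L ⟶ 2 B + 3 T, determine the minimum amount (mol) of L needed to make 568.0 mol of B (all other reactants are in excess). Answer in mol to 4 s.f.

n(B) = 568.0 mol
n(L) = (2/2) × 568.0 = 568.0 mol

568.0 mol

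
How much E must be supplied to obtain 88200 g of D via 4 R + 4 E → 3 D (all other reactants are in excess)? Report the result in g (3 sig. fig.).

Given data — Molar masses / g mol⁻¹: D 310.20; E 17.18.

6510 g

n(D) = 88200 / 310.20 = 284.3 mol
n(E) = (4/3) × 284.3 = 379.1 mol
mass = 379.1 × 17.18 = 6513 g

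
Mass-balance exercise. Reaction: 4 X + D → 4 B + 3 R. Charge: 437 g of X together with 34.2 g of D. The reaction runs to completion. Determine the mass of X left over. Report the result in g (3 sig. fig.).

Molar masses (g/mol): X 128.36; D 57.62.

n(X) = 437.0 / 128.36 = 3.404 mol
n(D) = 34.20 / 57.62 = 0.5935 mol
n/ν → X: 0.8510, D: 0.5935; D is limiting.
X consumed = (4/1) × 0.5935 = 2.374 mol
X remaining = 3.404 − 2.374 = 1.030 mol
mass = 1.030 × 128.36 = 132.2 g

132 g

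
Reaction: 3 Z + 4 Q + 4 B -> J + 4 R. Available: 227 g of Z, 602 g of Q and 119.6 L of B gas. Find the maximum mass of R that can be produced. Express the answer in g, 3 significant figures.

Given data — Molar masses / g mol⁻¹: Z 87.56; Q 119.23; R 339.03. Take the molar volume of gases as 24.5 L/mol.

n(Z) = 227.0 / 87.56 = 2.593 mol
n(Q) = 602.0 / 119.23 = 5.049 mol
n(B) = 119.6 / 24.5 = 4.882 mol
n/ν for Z = 2.593/3 = 0.8643
n/ν for Q = 5.049/4 = 1.262
n/ν for B = 4.882/4 = 1.221
Smallest n/ν is Z → limiting reagent.
n(R) = (4/3) × 2.593 = 3.457 mol
mass = 3.457 × 339.03 = 1172 g

1170 g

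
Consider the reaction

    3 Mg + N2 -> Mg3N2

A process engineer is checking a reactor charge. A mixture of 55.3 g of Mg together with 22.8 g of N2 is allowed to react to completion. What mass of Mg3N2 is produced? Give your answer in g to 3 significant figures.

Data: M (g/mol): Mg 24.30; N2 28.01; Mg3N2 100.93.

n(Mg) = 55.30 / 24.30 = 2.276 mol
n(N2) = 22.80 / 28.01 = 0.8140 mol
n/ν for Mg = 2.276/3 = 0.7587
n/ν for N2 = 0.8140/1 = 0.8140
Smallest n/ν is Mg → limiting reagent.
n(Mg3N2) = (1/3) × 2.276 = 0.7587 mol
mass = 0.7587 × 100.93 = 76.58 g

76.6 g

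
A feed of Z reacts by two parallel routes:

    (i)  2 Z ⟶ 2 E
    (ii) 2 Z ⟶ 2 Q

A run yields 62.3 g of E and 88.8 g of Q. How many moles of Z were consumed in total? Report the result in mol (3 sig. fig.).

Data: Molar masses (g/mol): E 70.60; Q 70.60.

2.14 mol

n(E) = 62.3 / 70.60 = 0.8824 mol
n(Q) = 88.8 / 70.60 = 1.258 mol
n(Z) via (i) = (2/2)×0.8824 = 0.8824 mol
n(Z) via (ii) = (2/2)×1.258 = 1.258 mol
total n(Z) = 0.8824 + 1.258 = 2.140 mol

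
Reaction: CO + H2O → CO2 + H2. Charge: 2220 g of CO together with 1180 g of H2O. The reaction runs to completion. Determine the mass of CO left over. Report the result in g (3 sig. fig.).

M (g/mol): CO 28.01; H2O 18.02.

n(CO) = 2220 / 28.01 = 79.26 mol
n(H2O) = 1180 / 18.02 = 65.48 mol
n/ν for CO = 79.26/1 = 79.26
n/ν for H2O = 65.48/1 = 65.48
Smallest n/ν is H2O → limiting reagent.
CO consumed = (1/1) × 65.48 = 65.48 mol
CO remaining = 79.26 − 65.48 = 13.78 mol
mass = 13.78 × 28.01 = 386.0 g

386 g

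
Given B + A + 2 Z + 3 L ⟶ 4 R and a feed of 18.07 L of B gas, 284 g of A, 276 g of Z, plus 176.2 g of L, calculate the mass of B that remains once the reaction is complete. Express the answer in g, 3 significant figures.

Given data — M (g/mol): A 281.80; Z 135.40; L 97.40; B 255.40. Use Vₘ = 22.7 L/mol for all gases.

49.3 g

n(B) = 18.07 / 22.7 = 0.7960 mol
n(A) = 284.0 / 281.80 = 1.008 mol
n(Z) = 276.0 / 135.40 = 2.038 mol
n(L) = 176.2 / 97.40 = 1.809 mol
n/ν → B: 0.7960, A: 1.008, Z: 1.019, L: 0.6030; L is limiting.
B consumed = (1/3) × 1.809 = 0.6030 mol
B remaining = 0.7960 − 0.6030 = 0.1930 mol
mass = 0.1930 × 255.40 = 49.29 g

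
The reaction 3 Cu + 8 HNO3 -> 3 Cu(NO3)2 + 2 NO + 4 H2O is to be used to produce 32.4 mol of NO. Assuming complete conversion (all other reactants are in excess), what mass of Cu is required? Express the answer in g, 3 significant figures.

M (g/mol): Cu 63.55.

n(NO) = 32.40 mol
n(Cu) = (3/2) × 32.40 = 48.60 mol
mass = 48.60 × 63.55 = 3089 g

3090 g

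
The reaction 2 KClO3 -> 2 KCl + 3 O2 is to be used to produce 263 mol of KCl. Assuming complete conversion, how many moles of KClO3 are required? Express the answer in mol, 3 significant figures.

263 mol

n(KCl) = 263.0 mol
n(KClO3) = (2/2) × 263.0 = 263.0 mol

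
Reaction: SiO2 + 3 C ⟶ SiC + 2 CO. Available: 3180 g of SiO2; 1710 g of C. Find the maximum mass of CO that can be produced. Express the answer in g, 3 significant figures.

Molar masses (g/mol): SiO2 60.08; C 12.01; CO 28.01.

n(SiO2) = 3180 / 60.08 = 52.93 mol
n(C) = 1710 / 12.01 = 142.4 mol
n/ν for SiO2 = 52.93/1 = 52.93
n/ν for C = 142.4/3 = 47.47
Smallest n/ν is C → limiting reagent.
n(CO) = (2/3) × 142.4 = 94.93 mol
mass = 94.93 × 28.01 = 2659 g

2660 g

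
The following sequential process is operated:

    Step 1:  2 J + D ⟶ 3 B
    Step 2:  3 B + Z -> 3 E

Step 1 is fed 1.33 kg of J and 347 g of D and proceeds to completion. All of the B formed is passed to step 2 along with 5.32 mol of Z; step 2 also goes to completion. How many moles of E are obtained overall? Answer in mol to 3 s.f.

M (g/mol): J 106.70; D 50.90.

Step 1:
n(J) = 1.330×1000 / 106.70 = 12.46 mol
n(D) = 347.0 / 50.90 = 6.817 mol
n/ν for J = 12.46/2 = 6.230
n/ν for D = 6.817/1 = 6.817
Smallest n/ν is J → limiting reagent.
n(B) produced = (3/2) × 12.46 = 18.69 mol
Step 2:
n(B) available = 18.69 mol
n(Z) = 5.320 mol
n/ν for B = 18.69/3 = 6.230
n/ν for Z = 5.320/1 = 5.320
Smallest n/ν is Z → limiting reagent.
n(E) = (3/1) × 5.320 = 15.96 mol

16.0 mol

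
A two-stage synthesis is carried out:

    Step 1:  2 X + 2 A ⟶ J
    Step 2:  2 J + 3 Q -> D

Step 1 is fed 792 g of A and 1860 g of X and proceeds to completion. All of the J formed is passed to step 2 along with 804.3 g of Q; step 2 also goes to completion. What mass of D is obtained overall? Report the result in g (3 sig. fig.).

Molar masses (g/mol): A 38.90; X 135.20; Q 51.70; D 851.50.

2930 g

Step 1:
n(A) = 792.0 / 38.90 = 20.36 mol
n(X) = 1860 / 135.20 = 13.76 mol
n/ν for A = 20.36/2 = 10.18
n/ν for X = 13.76/2 = 6.880
Smallest n/ν is X → limiting reagent.
n(J) produced = (1/2) × 13.76 = 6.880 mol
Step 2:
n(J) available = 6.880 mol
n(Q) = 804.3 / 51.70 = 15.56 mol
n/ν for J = 6.880/2 = 3.440
n/ν for Q = 15.56/3 = 5.187
Smallest n/ν is J → limiting reagent.
n(D) = (1/2) × 6.880 = 3.440 mol
mass = 3.440 × 851.50 = 2929 g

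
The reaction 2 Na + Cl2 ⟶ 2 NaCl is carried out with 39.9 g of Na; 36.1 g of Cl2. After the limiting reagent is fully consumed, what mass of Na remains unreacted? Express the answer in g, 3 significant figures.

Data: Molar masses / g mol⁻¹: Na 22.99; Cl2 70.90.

n(Na) = 39.90 / 22.99 = 1.736 mol
n(Cl2) = 36.10 / 70.90 = 0.5092 mol
n/ν for Na = 1.736/2 = 0.8680
n/ν for Cl2 = 0.5092/1 = 0.5092
Smallest n/ν is Cl2 → limiting reagent.
Na consumed = (2/1) × 0.5092 = 1.018 mol
Na remaining = 1.736 − 1.018 = 0.7180 mol
mass = 0.7180 × 22.99 = 16.51 g

16.5 g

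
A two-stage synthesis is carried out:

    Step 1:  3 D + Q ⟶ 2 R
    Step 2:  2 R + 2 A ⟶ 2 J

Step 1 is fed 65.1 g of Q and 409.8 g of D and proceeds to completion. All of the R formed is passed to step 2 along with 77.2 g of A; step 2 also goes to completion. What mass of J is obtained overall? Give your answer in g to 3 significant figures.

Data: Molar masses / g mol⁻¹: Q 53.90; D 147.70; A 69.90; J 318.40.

Step 1:
n(Q) = 65.10 / 53.90 = 1.208 mol
n(D) = 409.8 / 147.70 = 2.775 mol
n/ν for Q = 1.208/1 = 1.208
n/ν for D = 2.775/3 = 0.9250
Smallest n/ν is D → limiting reagent.
n(R) produced = (2/3) × 2.775 = 1.850 mol
Step 2:
n(R) available = 1.850 mol
n(A) = 77.20 / 69.90 = 1.104 mol
n/ν for R = 1.850/2 = 0.9250
n/ν for A = 1.104/2 = 0.5520
Smallest n/ν is A → limiting reagent.
n(J) = (2/2) × 1.104 = 1.104 mol
mass = 1.104 × 318.40 = 351.5 g

352 g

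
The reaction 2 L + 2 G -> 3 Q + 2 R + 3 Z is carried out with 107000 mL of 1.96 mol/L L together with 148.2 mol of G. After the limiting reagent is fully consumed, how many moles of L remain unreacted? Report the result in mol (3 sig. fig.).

n(L) = 1.96 × 107000/1000 = 209.7 mol
n(G) = 148.2 mol
n/ν for L = 209.7/2 = 104.9
n/ν for G = 148.2/2 = 74.10
Smallest n/ν is G → limiting reagent.
L consumed = (2/2) × 148.2 = 148.2 mol
L remaining = 209.7 − 148.2 = 61.50 mol

61.5 mol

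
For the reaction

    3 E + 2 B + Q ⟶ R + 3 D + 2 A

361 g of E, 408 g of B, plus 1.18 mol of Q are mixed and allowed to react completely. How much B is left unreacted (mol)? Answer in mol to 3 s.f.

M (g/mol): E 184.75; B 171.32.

1.08 mol

n(E) = 361.0 / 184.75 = 1.954 mol
n(B) = 408.0 / 171.32 = 2.382 mol
n(Q) = 1.180 mol
n/ν for E = 1.954/3 = 0.6513
n/ν for B = 2.382/2 = 1.191
n/ν for Q = 1.180/1 = 1.180
Smallest n/ν is E → limiting reagent.
B consumed = (2/3) × 1.954 = 1.303 mol
B remaining = 2.382 − 1.303 = 1.079 mol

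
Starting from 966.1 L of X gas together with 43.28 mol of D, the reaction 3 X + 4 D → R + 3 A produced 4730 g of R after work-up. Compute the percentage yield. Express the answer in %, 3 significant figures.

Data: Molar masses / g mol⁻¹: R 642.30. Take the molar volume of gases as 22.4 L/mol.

n(X) = 966.1 / 22.4 = 43.13 mol
n(D) = 43.28 mol
n/ν → X: 14.38, D: 10.82; D is limiting.
theoretical n(R) = (1/4) × 43.28 = 10.82 mol → 6950 g
% yield = 4730 / 6950 × 100 = 68.06 %

68.1 %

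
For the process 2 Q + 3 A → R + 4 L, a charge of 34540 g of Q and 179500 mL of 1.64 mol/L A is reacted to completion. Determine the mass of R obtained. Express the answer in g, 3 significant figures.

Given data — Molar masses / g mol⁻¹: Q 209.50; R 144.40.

11900 g

n(Q) = 34540 / 209.50 = 164.9 mol
n(A) = 1.64 × 179500/1000 = 294.4 mol
n/ν for Q = 164.9/2 = 82.45
n/ν for A = 294.4/3 = 98.13
Smallest n/ν is Q → limiting reagent.
n(R) = (1/2) × 164.9 = 82.45 mol
mass = 82.45 × 144.40 = 11910 g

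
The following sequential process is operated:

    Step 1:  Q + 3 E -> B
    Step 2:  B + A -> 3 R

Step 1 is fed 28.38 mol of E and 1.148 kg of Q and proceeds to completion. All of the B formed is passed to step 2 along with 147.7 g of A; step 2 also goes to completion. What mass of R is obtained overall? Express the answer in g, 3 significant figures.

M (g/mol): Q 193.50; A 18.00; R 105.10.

Step 1:
n(E) = 28.38 mol
n(Q) = 1.148×1000 / 193.50 = 5.933 mol
n/ν for E = 28.38/3 = 9.460
n/ν for Q = 5.933/1 = 5.933
Smallest n/ν is Q → limiting reagent.
n(B) produced = (1/1) × 5.933 = 5.933 mol
Step 2:
n(B) available = 5.933 mol
n(A) = 147.7 / 18.00 = 8.206 mol
n/ν for B = 5.933/1 = 5.933
n/ν for A = 8.206/1 = 8.206
Smallest n/ν is B → limiting reagent.
n(R) = (3/1) × 5.933 = 17.80 mol
mass = 17.80 × 105.10 = 1871 g

1870 g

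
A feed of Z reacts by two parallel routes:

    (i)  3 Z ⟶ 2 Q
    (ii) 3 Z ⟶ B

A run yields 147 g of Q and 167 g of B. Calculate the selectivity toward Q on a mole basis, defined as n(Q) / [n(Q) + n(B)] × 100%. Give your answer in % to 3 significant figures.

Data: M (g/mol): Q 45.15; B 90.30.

n(Q) = 147 / 45.15 = 3.256 mol
n(B) = 167 / 90.30 = 1.849 mol
selectivity = 3.256/(3.256+1.849) × 100 = 63.78 %

63.8 %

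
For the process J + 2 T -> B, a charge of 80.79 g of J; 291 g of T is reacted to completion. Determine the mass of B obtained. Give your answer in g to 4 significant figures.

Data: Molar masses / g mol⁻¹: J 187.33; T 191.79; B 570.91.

246.2 g

n(J) = 80.79 / 187.33 = 0.4313 mol
n(T) = 291.0 / 191.79 = 1.517 mol
n/ν → J: 0.4313, T: 0.7585; J is limiting.
n(B) = (1/1) × 0.4313 = 0.4313 mol
mass = 0.4313 × 570.91 = 246.2 g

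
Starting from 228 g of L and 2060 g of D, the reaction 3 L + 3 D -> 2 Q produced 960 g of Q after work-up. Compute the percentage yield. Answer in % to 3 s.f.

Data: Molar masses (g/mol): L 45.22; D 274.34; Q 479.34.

59.6 %

n(L) = 228.0 / 45.22 = 5.042 mol
n(D) = 2060 / 274.34 = 7.509 mol
n/ν for L = 5.042/3 = 1.681
n/ν for D = 7.509/3 = 2.503
Smallest n/ν is L → limiting reagent.
theoretical n(Q) = (2/3) × 5.042 = 3.361 mol → 1611 g
% yield = 960 / 1611 × 100 = 59.59 %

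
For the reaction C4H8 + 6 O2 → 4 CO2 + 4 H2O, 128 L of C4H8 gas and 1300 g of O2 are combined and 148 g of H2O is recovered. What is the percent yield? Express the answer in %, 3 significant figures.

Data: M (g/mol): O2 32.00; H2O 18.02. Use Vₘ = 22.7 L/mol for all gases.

36.4 %

n(C4H8) = 128.0 / 22.7 = 5.639 mol
n(O2) = 1300 / 32.00 = 40.63 mol
n/ν → C4H8: 5.639, O2: 6.772; C4H8 is limiting.
theoretical n(H2O) = (4/1) × 5.639 = 22.56 mol → 406.5 g
% yield = 148 / 406.5 × 100 = 36.41 %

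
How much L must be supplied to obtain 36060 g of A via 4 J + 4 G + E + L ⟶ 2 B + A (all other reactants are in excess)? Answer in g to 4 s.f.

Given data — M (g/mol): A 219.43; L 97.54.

n(A) = 36060 / 219.43 = 164.3 mol
n(L) = (1/1) × 164.3 = 164.3 mol
mass = 164.3 × 97.54 = 16030 g

16030 g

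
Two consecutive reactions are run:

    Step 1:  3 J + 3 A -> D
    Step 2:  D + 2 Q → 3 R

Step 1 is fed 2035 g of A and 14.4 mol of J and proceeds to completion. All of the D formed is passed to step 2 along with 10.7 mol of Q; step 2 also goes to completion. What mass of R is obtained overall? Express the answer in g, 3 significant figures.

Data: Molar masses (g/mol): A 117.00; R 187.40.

2700 g

Step 1:
n(A) = 2035 / 117.00 = 17.39 mol
n(J) = 14.40 mol
n/ν for A = 17.39/3 = 5.797
n/ν for J = 14.40/3 = 4.800
Smallest n/ν is J → limiting reagent.
n(D) produced = (1/3) × 14.40 = 4.800 mol
Step 2:
n(D) available = 4.800 mol
n(Q) = 10.70 mol
n/ν for D = 4.800/1 = 4.800
n/ν for Q = 10.70/2 = 5.350
Smallest n/ν is D → limiting reagent.
n(R) = (3/1) × 4.800 = 14.40 mol
mass = 14.40 × 187.40 = 2699 g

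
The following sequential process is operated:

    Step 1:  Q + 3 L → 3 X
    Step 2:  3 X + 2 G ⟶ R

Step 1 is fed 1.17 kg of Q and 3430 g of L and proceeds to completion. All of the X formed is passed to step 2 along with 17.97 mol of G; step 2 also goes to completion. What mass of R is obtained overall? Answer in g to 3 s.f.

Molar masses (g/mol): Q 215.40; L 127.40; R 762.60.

Step 1:
n(Q) = 1.170×1000 / 215.40 = 5.432 mol
n(L) = 3430 / 127.40 = 26.92 mol
n/ν → Q: 5.432, L: 8.973; Q is limiting.
n(X) produced = (3/1) × 5.432 = 16.30 mol
Step 2:
n(X) available = 16.30 mol
n(G) = 17.97 mol
n/ν → X: 5.433, G: 8.985; X is limiting.
n(R) = (1/3) × 16.30 = 5.433 mol
mass = 5.433 × 762.60 = 4143 g

4140 g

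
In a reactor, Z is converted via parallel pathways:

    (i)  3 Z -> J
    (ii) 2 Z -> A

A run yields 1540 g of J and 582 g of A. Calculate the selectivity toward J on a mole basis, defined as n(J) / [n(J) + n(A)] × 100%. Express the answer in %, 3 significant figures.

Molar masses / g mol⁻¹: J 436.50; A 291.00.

n(J) = 1540 / 436.50 = 3.528 mol
n(A) = 582 / 291.00 = 2.000 mol
selectivity = 3.528/(3.528+2.000) × 100 = 63.82 %

63.8 %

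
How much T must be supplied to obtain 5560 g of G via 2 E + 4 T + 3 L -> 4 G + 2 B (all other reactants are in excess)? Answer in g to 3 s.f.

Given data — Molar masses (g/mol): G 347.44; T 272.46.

n(G) = 5560 / 347.44 = 16.00 mol
n(T) = (4/4) × 16.00 = 16.00 mol
mass = 16.00 × 272.46 = 4359 g

4360 g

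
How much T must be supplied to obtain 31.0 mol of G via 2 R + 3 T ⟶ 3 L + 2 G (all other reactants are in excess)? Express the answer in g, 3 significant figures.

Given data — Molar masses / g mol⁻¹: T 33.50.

1560 g

n(G) = 31.00 mol
n(T) = (3/2) × 31.00 = 46.50 mol
mass = 46.50 × 33.50 = 1558 g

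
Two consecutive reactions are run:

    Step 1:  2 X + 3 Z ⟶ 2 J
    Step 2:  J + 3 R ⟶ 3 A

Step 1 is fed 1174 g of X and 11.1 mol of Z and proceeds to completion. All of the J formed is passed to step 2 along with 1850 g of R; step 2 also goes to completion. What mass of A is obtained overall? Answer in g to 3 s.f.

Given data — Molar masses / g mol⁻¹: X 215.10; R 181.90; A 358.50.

3650 g

Step 1:
n(X) = 1174 / 215.10 = 5.458 mol
n(Z) = 11.10 mol
n/ν for X = 5.458/2 = 2.729
n/ν for Z = 11.10/3 = 3.700
Smallest n/ν is X → limiting reagent.
n(J) produced = (2/2) × 5.458 = 5.458 mol
Step 2:
n(J) available = 5.458 mol
n(R) = 1850 / 181.90 = 10.17 mol
n/ν for J = 5.458/1 = 5.458
n/ν for R = 10.17/3 = 3.390
Smallest n/ν is R → limiting reagent.
n(A) = (3/3) × 10.17 = 10.17 mol
mass = 10.17 × 358.50 = 3646 g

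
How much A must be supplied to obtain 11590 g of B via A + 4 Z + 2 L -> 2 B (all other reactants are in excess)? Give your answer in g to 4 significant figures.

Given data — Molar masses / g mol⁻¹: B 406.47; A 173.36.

2472 g

n(B) = 11590 / 406.47 = 28.51 mol
n(A) = (1/2) × 28.51 = 14.26 mol
mass = 14.26 × 173.36 = 2472 g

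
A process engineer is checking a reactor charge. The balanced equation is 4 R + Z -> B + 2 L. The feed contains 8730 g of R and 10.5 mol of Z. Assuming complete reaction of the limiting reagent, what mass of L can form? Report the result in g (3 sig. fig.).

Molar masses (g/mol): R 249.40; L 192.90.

n(R) = 8730 / 249.40 = 35.00 mol
n(Z) = 10.50 mol
n/ν → R: 8.750, Z: 10.50; R is limiting.
n(L) = (2/4) × 35.00 = 17.50 mol
mass = 17.50 × 192.90 = 3376 g

3380 g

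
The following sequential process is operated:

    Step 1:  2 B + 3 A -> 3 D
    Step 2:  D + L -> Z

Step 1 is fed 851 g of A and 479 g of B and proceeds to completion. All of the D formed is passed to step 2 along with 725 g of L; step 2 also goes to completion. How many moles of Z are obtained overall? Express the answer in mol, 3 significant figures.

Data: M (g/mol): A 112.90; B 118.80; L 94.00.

6.05 mol

Step 1:
n(A) = 851.0 / 112.90 = 7.538 mol
n(B) = 479.0 / 118.80 = 4.032 mol
n/ν for A = 7.538/3 = 2.513
n/ν for B = 4.032/2 = 2.016
Smallest n/ν is B → limiting reagent.
n(D) produced = (3/2) × 4.032 = 6.048 mol
Step 2:
n(D) available = 6.048 mol
n(L) = 725.0 / 94.00 = 7.713 mol
n/ν for D = 6.048/1 = 6.048
n/ν for L = 7.713/1 = 7.713
Smallest n/ν is D → limiting reagent.
n(Z) = (1/1) × 6.048 = 6.048 mol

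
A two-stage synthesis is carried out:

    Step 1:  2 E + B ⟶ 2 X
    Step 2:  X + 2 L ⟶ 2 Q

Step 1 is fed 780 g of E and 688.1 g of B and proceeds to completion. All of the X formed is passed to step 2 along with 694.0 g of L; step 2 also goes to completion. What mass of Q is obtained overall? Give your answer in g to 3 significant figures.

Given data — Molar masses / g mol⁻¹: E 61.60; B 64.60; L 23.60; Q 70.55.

Step 1:
n(E) = 780.0 / 61.60 = 12.66 mol
n(B) = 688.1 / 64.60 = 10.65 mol
n/ν for E = 12.66/2 = 6.330
n/ν for B = 10.65/1 = 10.65
Smallest n/ν is E → limiting reagent.
n(X) produced = (2/2) × 12.66 = 12.66 mol
Step 2:
n(X) available = 12.66 mol
n(L) = 694.0 / 23.60 = 29.41 mol
n/ν for X = 12.66/1 = 12.66
n/ν for L = 29.41/2 = 14.71
Smallest n/ν is X → limiting reagent.
n(Q) = (2/1) × 12.66 = 25.32 mol
mass = 25.32 × 70.55 = 1786 g

1790 g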